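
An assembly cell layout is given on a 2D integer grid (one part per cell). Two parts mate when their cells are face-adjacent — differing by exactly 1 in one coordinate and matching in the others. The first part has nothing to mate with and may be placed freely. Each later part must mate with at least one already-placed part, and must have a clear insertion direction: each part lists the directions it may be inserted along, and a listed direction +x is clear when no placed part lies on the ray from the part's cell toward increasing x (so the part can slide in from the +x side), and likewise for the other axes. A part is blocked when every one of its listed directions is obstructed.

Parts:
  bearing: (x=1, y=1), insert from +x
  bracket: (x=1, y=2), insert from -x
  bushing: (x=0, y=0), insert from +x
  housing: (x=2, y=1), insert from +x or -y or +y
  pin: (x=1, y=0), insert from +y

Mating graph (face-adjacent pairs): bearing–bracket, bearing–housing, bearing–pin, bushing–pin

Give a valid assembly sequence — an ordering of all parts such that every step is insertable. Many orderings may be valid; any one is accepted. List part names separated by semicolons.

1. bushing@(0, 0) [+x clear] — {bushing}
2. pin@(1, 0) [+y clear] — {bushing, pin}
3. bearing@(1, 1) [+x clear] — {bearing, bushing, pin}
4. housing@(2, 1) [+x clear] — {bearing, bushing, housing, pin}
5. bracket@(1, 2) [-x clear] — {bearing, bracket, bushing, housing, pin}

bushing; pin; bearing; housing; bracket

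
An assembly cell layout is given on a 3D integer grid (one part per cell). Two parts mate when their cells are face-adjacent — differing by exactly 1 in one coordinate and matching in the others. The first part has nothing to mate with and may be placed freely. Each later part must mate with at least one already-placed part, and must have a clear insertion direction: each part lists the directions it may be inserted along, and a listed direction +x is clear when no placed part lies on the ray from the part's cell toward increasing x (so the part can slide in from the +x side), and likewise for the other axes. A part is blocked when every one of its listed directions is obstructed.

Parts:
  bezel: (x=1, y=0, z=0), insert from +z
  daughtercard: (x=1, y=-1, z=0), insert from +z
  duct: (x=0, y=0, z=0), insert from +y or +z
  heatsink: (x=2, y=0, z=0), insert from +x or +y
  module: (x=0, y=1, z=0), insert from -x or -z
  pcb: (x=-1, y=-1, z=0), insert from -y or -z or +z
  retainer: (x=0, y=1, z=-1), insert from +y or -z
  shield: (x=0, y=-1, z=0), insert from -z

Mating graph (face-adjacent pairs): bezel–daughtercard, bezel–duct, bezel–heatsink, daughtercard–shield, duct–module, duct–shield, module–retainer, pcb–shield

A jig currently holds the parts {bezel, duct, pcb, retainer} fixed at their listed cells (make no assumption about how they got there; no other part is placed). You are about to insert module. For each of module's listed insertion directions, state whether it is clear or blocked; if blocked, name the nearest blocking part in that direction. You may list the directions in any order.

-x: ray from module(0, 1, 0) has no placed part ⇒ clear
-z: nearest on ray is retainer@(0, 1, -1) ⇒ blocked

-x: clear; -z: blocked by retainer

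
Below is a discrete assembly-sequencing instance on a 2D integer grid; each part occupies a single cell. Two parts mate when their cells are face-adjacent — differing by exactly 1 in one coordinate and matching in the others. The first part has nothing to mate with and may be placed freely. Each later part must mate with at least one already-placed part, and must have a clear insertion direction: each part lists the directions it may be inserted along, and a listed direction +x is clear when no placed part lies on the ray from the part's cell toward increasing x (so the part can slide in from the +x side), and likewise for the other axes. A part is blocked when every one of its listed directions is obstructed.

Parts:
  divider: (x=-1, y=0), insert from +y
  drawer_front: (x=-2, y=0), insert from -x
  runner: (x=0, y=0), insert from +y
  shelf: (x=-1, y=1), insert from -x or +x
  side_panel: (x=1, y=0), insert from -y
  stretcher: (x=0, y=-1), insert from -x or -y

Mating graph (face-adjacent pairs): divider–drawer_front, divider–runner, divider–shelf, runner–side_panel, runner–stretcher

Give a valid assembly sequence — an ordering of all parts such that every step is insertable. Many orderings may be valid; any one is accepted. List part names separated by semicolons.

1. side_panel@(1, 0) [-y clear] — {side_panel}
2. runner@(0, 0) [+y clear] — {runner, side_panel}
3. stretcher@(0, -1) [-x clear] — {runner, side_panel, stretcher}
4. divider@(-1, 0) [+y clear] — {divider, runner, side_panel, stretcher}
5. shelf@(-1, 1) [-x clear] — {divider, runner, shelf, side_panel, stretcher}
6. drawer_front@(-2, 0) [-x clear] — {divider, drawer_front, runner, shelf, side_panel, stretcher}

side_panel; runner; stretcher; divider; shelf; drawer_front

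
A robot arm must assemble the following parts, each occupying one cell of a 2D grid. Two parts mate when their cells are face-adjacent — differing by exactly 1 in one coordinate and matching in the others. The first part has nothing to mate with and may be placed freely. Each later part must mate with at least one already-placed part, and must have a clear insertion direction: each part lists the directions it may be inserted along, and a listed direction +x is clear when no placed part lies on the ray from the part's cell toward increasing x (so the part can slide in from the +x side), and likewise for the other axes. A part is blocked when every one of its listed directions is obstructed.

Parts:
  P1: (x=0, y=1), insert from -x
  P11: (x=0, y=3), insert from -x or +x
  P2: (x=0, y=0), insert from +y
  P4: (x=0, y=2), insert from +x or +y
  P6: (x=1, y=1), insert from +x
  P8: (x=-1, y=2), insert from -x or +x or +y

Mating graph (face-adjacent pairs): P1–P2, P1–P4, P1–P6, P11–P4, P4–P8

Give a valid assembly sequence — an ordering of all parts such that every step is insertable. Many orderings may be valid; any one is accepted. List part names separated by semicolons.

1. P2@(0, 0) [+y clear] — {P2}
2. P1@(0, 1) [-x clear] — {P1, P2}
3. P6@(1, 1) [+x clear] — {P1, P2, P6}
4. P4@(0, 2) [+x clear] — {P1, P2, P4, P6}
5. P11@(0, 3) [-x clear] — {P1, P11, P2, P4, P6}
6. P8@(-1, 2) [-x clear] — {P1, P11, P2, P4, P6, P8}

P2; P1; P6; P4; P11; P8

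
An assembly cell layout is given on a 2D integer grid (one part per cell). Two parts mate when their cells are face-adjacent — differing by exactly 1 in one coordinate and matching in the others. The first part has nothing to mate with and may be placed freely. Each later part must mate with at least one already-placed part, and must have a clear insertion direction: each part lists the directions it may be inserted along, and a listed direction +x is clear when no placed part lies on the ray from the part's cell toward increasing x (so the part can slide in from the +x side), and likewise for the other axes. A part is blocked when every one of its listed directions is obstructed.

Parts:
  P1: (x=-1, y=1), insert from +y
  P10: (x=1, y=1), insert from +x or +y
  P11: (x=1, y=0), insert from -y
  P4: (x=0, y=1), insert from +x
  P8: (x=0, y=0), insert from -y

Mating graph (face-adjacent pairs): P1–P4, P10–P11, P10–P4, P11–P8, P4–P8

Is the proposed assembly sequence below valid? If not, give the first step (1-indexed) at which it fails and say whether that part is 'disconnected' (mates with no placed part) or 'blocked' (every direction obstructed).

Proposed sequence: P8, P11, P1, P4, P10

1. P8@(0, 0) [-y clear] — {P8}
2. P11@(1, 0) [-y clear] — {P11, P8}
3. P1@(-1, 1) — no placed neighbour ⇒ disconnected

Invalid at step 3 (disconnected)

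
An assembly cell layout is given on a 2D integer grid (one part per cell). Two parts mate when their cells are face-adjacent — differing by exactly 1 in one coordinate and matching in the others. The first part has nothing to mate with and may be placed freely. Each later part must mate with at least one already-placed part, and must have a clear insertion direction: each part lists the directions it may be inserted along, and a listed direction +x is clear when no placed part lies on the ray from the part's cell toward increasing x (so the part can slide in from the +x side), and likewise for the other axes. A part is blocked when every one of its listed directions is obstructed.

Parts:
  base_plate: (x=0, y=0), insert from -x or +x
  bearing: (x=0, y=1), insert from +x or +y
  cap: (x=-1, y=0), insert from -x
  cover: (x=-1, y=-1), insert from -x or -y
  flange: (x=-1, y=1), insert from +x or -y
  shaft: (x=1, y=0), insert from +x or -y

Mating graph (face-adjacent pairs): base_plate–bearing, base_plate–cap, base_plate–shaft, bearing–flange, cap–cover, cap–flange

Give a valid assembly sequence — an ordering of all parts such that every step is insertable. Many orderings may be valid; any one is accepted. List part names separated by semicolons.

1. shaft@(1, 0) [+x clear] — {shaft}
2. base_plate@(0, 0) [-x clear] — {base_plate, shaft}
3. cap@(-1, 0) [-x clear] — {base_plate, cap, shaft}
4. cover@(-1, -1) [-x clear] — {base_plate, cap, cover, shaft}
5. flange@(-1, 1) [+x clear] — {base_plate, cap, cover, flange, shaft}
6. bearing@(0, 1) [+x clear] — {base_plate, bearing, cap, cover, flange, shaft}

shaft; base_plate; cap; cover; flange; bearing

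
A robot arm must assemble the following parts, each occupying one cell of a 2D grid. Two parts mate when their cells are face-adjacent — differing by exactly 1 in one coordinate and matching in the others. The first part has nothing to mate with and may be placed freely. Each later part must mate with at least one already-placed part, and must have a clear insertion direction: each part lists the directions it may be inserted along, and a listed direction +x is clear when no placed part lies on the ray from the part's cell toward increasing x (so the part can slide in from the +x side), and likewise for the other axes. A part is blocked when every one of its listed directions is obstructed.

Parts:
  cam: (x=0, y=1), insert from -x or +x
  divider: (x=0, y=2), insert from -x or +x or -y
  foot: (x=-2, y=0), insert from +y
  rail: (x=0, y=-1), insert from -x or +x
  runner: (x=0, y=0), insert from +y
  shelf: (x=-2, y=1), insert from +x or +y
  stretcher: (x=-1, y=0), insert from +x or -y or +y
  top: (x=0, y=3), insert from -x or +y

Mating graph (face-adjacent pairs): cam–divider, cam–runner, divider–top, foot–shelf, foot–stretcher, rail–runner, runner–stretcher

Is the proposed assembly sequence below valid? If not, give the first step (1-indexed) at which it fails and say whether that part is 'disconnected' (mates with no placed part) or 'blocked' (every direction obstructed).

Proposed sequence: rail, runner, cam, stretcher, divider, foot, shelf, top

1. rail@(0, -1) [-x clear] — {rail}
2. runner@(0, 0) [+y clear] — {rail, runner}
3. cam@(0, 1) [-x clear] — {cam, rail, runner}
4. stretcher@(-1, 0) [-y clear] — {cam, rail, runner, stretcher}
5. divider@(0, 2) [-x clear] — {cam, divider, rail, runner, stretcher}
6. foot@(-2, 0) [+y clear] — {cam, divider, foot, rail, runner, stretcher}
7. shelf@(-2, 1) [+y clear] — {cam, divider, foot, rail, runner, shelf, stretcher}
8. top@(0, 3) [-x clear] — {cam, divider, foot, rail, runner, shelf, stretcher, top}

Valid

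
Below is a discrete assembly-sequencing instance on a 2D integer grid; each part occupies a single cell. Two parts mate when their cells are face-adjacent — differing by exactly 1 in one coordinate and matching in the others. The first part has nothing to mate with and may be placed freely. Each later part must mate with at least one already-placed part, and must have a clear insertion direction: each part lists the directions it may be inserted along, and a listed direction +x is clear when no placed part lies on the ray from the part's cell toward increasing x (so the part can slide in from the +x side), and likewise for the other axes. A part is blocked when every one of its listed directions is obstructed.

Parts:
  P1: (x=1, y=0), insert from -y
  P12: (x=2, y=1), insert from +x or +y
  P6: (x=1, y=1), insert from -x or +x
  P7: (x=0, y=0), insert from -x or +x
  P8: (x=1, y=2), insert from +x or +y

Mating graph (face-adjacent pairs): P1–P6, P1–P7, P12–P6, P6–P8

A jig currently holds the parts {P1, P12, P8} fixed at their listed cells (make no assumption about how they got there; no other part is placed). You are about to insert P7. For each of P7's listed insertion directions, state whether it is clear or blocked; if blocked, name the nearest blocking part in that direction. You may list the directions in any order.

+x: blocked by P1; -x: clear

-x: ray from P7(0, 0) has no placed part ⇒ clear
+x: nearest on ray is P1@(1, 0) ⇒ blocked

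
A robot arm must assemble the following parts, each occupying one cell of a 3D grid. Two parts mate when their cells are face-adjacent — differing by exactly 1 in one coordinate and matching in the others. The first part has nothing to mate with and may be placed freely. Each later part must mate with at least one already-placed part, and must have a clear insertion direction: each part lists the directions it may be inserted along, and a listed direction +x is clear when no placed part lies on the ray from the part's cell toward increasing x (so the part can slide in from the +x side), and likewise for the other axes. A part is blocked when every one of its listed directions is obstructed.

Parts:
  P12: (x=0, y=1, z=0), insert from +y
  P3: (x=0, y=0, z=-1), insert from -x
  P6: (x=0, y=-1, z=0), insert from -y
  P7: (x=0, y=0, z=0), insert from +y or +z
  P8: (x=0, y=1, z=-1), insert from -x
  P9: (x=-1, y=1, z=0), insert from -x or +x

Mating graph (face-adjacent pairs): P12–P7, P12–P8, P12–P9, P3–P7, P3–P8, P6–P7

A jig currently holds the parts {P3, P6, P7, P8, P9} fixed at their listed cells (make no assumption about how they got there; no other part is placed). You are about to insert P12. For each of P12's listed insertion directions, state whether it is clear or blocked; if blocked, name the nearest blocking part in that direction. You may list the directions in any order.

+y: ray from P12(0, 1, 0) has no placed part ⇒ clear

+y: clear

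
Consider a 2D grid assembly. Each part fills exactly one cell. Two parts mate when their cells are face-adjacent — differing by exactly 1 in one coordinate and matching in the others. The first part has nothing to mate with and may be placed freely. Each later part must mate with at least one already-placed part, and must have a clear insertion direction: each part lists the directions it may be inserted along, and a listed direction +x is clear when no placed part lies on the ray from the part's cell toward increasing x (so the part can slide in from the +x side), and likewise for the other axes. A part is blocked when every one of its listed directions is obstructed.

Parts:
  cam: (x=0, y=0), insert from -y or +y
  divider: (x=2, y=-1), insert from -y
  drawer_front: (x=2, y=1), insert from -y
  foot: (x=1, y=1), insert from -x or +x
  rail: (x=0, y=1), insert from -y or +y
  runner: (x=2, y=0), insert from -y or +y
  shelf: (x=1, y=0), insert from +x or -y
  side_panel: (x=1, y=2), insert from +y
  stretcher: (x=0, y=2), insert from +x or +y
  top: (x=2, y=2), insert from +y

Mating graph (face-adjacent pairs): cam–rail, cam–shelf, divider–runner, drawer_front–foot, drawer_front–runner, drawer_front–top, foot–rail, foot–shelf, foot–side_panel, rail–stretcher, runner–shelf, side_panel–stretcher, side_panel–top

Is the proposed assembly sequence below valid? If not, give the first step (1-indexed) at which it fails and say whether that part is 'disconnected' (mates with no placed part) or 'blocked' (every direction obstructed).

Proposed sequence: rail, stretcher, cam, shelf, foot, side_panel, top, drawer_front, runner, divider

Valid

1. rail@(0, 1) [-y clear] — {rail}
2. stretcher@(0, 2) [+x clear] — {rail, stretcher}
3. cam@(0, 0) [-y clear] — {cam, rail, stretcher}
4. shelf@(1, 0) [+x clear] — {cam, rail, shelf, stretcher}
5. foot@(1, 1) [+x clear] — {cam, foot, rail, shelf, stretcher}
6. side_panel@(1, 2) [+y clear] — {cam, foot, rail, shelf, side_panel, stretcher}
7. top@(2, 2) [+y clear] — {cam, foot, rail, shelf, side_panel, stretcher, top}
8. drawer_front@(2, 1) [-y clear] — {cam, drawer_front, foot, rail, shelf, side_panel, stretcher, top}
9. runner@(2, 0) [-y clear] — {cam, drawer_front, foot, rail, runner, shelf, side_panel, stretcher, top}
10. divider@(2, -1) [-y clear] — {cam, divider, drawer_front, foot, rail, runner, shelf, side_panel, stretcher, top}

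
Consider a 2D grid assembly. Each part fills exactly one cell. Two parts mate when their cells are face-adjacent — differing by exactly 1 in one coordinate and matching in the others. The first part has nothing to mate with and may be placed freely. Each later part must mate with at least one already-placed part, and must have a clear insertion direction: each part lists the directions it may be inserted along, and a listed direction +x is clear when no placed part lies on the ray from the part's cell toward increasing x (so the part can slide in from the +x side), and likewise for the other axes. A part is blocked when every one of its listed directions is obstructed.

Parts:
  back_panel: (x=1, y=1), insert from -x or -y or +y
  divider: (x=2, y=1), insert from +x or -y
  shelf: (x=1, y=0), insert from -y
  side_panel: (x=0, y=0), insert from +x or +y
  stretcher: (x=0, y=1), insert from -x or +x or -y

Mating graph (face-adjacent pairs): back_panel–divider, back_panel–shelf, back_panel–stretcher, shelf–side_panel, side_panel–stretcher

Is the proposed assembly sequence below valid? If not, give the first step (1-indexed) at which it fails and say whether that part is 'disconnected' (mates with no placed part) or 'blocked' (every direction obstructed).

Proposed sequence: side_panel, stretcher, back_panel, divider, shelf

Valid

1. side_panel@(0, 0) [+x clear] — {side_panel}
2. stretcher@(0, 1) [-x clear] — {side_panel, stretcher}
3. back_panel@(1, 1) [-y clear] — {back_panel, side_panel, stretcher}
4. divider@(2, 1) [+x clear] — {back_panel, divider, side_panel, stretcher}
5. shelf@(1, 0) [-y clear] — {back_panel, divider, shelf, side_panel, stretcher}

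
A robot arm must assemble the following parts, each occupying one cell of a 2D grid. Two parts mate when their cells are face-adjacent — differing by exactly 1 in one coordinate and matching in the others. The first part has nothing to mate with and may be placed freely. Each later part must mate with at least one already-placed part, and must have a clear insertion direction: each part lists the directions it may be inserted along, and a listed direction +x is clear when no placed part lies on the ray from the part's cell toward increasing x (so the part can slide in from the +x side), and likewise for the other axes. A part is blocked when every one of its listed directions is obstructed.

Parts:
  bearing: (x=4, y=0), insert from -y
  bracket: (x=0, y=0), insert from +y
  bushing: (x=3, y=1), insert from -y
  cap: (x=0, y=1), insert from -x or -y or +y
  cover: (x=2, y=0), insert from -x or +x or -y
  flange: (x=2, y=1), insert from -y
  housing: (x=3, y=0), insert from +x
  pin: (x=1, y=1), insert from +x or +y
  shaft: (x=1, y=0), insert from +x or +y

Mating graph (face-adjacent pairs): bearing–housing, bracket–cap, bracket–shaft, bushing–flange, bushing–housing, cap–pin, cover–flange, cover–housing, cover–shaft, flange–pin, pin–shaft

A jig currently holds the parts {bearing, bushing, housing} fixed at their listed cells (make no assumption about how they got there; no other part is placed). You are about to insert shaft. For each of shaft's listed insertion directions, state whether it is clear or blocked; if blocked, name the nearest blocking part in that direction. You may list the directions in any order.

+x: nearest on ray is housing@(3, 0) ⇒ blocked
+y: ray from shaft(1, 0) has no placed part ⇒ clear

+x: blocked by housing; +y: clear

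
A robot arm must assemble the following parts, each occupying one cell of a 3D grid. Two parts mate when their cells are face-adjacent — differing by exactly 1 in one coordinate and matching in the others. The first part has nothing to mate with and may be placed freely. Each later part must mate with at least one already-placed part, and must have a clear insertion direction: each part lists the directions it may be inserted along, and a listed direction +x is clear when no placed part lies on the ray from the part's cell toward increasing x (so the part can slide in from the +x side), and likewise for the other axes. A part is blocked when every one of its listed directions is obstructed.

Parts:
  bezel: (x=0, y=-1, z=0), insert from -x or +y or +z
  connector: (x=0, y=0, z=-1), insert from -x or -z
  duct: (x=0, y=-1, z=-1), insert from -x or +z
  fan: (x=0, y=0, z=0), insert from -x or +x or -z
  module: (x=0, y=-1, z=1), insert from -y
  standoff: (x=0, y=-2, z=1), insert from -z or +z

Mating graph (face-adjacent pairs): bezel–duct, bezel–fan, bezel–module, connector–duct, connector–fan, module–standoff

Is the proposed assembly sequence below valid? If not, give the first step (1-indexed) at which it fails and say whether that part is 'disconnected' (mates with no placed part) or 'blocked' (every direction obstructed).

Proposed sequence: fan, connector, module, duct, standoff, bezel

1. fan@(0, 0, 0) [-x clear] — {fan}
2. connector@(0, 0, -1) [-x clear] — {connector, fan}
3. module@(0, -1, 1) — no placed neighbour ⇒ disconnected

Invalid at step 3 (disconnected)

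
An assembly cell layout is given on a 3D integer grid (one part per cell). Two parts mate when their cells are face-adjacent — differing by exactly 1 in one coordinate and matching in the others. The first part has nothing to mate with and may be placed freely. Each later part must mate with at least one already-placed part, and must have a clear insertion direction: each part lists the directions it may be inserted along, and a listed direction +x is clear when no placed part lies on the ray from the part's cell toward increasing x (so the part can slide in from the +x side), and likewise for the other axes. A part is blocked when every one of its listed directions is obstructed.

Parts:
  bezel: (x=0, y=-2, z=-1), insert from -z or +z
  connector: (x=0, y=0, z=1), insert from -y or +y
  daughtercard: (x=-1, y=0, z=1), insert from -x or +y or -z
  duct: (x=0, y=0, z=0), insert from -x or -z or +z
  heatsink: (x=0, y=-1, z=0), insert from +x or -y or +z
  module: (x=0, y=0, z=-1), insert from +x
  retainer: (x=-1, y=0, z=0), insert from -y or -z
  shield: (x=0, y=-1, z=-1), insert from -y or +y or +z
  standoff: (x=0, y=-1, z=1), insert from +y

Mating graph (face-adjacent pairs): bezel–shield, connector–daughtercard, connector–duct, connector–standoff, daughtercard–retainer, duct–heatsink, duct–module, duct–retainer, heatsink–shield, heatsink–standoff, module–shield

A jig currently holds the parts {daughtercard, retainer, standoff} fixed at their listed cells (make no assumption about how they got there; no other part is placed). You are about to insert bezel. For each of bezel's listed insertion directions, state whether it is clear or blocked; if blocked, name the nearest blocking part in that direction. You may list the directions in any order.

-z: ray from bezel(0, -2, -1) has no placed part ⇒ clear
+z: ray from bezel(0, -2, -1) has no placed part ⇒ clear

+z: clear; -z: clear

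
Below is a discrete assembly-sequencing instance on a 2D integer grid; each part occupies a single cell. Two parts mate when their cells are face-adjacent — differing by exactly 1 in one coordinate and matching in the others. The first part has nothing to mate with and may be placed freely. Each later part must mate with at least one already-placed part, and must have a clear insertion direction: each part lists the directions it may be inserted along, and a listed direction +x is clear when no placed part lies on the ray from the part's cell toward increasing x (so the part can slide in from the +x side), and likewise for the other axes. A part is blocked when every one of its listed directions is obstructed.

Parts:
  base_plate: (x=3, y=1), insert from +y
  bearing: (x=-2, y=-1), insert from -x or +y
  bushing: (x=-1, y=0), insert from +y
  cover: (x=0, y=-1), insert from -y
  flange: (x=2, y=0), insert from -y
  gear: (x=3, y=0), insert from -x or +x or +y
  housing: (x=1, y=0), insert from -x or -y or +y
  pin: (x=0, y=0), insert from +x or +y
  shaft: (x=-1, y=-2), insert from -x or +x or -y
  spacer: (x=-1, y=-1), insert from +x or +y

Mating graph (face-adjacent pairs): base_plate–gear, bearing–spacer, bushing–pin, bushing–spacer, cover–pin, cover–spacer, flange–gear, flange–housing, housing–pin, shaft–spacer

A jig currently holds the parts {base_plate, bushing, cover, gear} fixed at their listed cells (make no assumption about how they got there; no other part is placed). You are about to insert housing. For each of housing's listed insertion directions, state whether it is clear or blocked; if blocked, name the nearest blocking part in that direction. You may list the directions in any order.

+y: clear; -x: blocked by bushing; -y: clear

-x: nearest on ray is bushing@(-1, 0) ⇒ blocked
-y: ray from housing(1, 0) has no placed part ⇒ clear
+y: ray from housing(1, 0) has no placed part ⇒ clear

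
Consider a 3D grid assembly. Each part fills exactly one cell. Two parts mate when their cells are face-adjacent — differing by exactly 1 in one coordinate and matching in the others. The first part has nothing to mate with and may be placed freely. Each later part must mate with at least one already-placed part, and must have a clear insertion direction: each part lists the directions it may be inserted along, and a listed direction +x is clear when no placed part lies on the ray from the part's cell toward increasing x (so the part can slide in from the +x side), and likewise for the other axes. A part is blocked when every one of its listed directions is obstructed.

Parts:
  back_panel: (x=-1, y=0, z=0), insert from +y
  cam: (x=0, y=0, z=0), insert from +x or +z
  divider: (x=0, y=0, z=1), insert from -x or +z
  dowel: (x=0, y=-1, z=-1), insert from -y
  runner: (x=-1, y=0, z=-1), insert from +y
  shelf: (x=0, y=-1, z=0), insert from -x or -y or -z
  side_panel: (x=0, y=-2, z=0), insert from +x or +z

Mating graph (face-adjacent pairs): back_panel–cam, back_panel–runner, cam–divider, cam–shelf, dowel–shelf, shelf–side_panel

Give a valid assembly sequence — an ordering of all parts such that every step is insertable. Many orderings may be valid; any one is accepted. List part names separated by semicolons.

1. back_panel@(-1, 0, 0) [+y clear] — {back_panel}
2. runner@(-1, 0, -1) [+y clear] — {back_panel, runner}
3. cam@(0, 0, 0) [+x clear] — {back_panel, cam, runner}
4. divider@(0, 0, 1) [-x clear] — {back_panel, cam, divider, runner}
5. shelf@(0, -1, 0) [-x clear] — {back_panel, cam, divider, runner, shelf}
6. side_panel@(0, -2, 0) [+x clear] — {back_panel, cam, divider, runner, shelf, side_panel}
7. dowel@(0, -1, -1) [-y clear] — {back_panel, cam, divider, dowel, runner, shelf, side_panel}

back_panel; runner; cam; divider; shelf; side_panel; dowel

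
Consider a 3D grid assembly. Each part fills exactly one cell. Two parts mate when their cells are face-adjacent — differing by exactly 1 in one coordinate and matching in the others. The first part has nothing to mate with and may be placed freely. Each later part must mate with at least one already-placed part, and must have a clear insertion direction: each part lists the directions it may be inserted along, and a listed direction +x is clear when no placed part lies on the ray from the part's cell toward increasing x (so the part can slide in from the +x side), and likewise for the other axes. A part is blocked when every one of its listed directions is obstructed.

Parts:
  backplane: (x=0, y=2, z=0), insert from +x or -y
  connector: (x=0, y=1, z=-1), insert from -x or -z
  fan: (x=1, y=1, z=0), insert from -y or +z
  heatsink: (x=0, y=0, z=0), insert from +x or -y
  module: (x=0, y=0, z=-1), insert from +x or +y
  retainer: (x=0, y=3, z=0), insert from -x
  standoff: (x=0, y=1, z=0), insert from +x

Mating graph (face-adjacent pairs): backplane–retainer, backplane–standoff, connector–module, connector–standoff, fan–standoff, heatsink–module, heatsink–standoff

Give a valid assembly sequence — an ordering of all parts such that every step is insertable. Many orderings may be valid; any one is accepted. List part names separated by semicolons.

1. backplane@(0, 2, 0) [+x clear] — {backplane}
2. retainer@(0, 3, 0) [-x clear] — {backplane, retainer}
3. standoff@(0, 1, 0) [+x clear] — {backplane, retainer, standoff}
4. heatsink@(0, 0, 0) [+x clear] — {backplane, heatsink, retainer, standoff}
5. module@(0, 0, -1) [+x clear] — {backplane, heatsink, module, retainer, standoff}
6. fan@(1, 1, 0) [-y clear] — {backplane, fan, heatsink, module, retainer, standoff}
7. connector@(0, 1, -1) [-x clear] — {backplane, connector, fan, heatsink, module, retainer, standoff}

backplane; retainer; standoff; heatsink; module; fan; connector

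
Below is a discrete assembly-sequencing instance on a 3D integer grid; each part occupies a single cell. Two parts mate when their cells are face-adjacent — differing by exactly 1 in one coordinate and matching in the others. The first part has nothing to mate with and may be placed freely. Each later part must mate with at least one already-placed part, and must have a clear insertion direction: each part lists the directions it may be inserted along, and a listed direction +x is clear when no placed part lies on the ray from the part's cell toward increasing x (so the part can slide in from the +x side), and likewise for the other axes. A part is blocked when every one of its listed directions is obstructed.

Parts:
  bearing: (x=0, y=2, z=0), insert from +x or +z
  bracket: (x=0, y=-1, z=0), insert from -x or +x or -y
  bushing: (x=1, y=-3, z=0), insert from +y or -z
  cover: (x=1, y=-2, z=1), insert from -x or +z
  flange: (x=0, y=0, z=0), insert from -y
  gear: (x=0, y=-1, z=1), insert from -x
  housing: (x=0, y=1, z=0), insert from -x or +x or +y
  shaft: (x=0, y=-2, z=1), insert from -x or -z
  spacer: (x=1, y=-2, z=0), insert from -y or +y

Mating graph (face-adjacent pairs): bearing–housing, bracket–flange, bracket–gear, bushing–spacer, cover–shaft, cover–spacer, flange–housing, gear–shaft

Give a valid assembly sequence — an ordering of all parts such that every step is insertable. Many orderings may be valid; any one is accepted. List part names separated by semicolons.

1. bearing@(0, 2, 0) [+x clear] — {bearing}
2. housing@(0, 1, 0) [-x clear] — {bearing, housing}
3. flange@(0, 0, 0) [-y clear] — {bearing, flange, housing}
4. bracket@(0, -1, 0) [-x clear] — {bearing, bracket, flange, housing}
5. gear@(0, -1, 1) [-x clear] — {bearing, bracket, flange, gear, housing}
6. shaft@(0, -2, 1) [-x clear] — {bearing, bracket, flange, gear, housing, shaft}
7. cover@(1, -2, 1) [+z clear] — {bearing, bracket, cover, flange, gear, housing, shaft}
8. spacer@(1, -2, 0) [-y clear] — {bearing, bracket, cover, flange, gear, housing, shaft, spacer}
9. bushing@(1, -3, 0) [-z clear] — {bearing, bracket, bushing, cover, flange, gear, housing, shaft, spacer}

bearing; housing; flange; bracket; gear; shaft; cover; spacer; bushing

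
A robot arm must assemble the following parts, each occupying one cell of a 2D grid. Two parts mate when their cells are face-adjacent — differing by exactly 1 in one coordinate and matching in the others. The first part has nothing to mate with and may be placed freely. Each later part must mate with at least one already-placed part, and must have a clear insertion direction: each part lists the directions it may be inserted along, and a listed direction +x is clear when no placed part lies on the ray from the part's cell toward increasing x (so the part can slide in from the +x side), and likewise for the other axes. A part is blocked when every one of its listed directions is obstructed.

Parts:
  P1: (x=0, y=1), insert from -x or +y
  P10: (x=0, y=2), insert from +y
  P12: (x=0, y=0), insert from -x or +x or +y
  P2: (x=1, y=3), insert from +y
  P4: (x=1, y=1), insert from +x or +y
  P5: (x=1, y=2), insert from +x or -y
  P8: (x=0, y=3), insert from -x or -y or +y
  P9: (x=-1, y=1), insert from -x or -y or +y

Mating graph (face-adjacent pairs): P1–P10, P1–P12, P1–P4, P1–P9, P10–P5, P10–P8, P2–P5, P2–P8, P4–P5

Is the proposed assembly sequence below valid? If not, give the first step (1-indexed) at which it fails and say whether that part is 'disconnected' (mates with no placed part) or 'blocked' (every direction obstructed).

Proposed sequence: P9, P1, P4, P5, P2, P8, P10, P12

1. P9@(-1, 1) [-x clear] — {P9}
2. P1@(0, 1) [+y clear] — {P1, P9}
3. P4@(1, 1) [+x clear] — {P1, P4, P9}
4. P5@(1, 2) [+x clear] — {P1, P4, P5, P9}
5. P2@(1, 3) [+y clear] — {P1, P2, P4, P5, P9}
6. P8@(0, 3) [-x clear] — {P1, P2, P4, P5, P8, P9}
7. P10@(0, 2) — +y all obstructed ⇒ blocked

Invalid at step 7 (blocked)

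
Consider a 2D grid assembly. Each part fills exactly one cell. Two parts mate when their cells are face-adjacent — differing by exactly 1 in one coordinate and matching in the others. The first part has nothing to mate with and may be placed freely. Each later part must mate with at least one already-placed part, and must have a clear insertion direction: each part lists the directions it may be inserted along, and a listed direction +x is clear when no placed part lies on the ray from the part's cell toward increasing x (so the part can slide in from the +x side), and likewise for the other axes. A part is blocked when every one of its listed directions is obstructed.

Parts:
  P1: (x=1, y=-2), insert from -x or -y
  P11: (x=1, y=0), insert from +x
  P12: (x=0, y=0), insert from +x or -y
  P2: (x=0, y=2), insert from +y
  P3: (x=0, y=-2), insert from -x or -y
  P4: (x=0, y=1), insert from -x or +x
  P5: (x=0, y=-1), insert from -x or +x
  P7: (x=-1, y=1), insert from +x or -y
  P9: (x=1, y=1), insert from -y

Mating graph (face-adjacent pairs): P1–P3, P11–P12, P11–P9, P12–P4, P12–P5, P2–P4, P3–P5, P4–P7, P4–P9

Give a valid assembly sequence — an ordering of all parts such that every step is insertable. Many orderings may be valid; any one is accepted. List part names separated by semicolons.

P5; P3; P12; P4; P2; P7; P9; P11; P1

1. P5@(0, -1) [-x clear] — {P5}
2. P3@(0, -2) [-x clear] — {P3, P5}
3. P12@(0, 0) [+x clear] — {P12, P3, P5}
4. P4@(0, 1) [-x clear] — {P12, P3, P4, P5}
5. P2@(0, 2) [+y clear] — {P12, P2, P3, P4, P5}
6. P7@(-1, 1) [-y clear] — {P12, P2, P3, P4, P5, P7}
7. P9@(1, 1) [-y clear] — {P12, P2, P3, P4, P5, P7, P9}
8. P11@(1, 0) [+x clear] — {P11, P12, P2, P3, P4, P5, P7, P9}
9. P1@(1, -2) [-y clear] — {P1, P11, P12, P2, P3, P4, P5, P7, P9}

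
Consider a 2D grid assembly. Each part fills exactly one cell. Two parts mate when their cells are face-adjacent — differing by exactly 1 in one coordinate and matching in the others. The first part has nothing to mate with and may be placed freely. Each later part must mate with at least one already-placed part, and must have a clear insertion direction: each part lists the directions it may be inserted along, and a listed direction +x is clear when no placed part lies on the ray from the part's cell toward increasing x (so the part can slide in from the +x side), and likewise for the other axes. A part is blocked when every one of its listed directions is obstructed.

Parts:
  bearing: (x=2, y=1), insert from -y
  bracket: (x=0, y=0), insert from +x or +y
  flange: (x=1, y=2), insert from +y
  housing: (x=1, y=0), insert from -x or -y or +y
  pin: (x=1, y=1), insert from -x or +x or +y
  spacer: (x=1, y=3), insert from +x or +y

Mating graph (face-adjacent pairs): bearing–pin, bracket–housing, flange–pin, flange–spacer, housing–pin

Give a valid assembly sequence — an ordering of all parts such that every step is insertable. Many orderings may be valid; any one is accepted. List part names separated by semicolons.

pin; flange; bearing; housing; bracket; spacer

1. pin@(1, 1) [-x clear] — {pin}
2. flange@(1, 2) [+y clear] — {flange, pin}
3. bearing@(2, 1) [-y clear] — {bearing, flange, pin}
4. housing@(1, 0) [-x clear] — {bearing, flange, housing, pin}
5. bracket@(0, 0) [+y clear] — {bearing, bracket, flange, housing, pin}
6. spacer@(1, 3) [+x clear] — {bearing, bracket, flange, housing, pin, spacer}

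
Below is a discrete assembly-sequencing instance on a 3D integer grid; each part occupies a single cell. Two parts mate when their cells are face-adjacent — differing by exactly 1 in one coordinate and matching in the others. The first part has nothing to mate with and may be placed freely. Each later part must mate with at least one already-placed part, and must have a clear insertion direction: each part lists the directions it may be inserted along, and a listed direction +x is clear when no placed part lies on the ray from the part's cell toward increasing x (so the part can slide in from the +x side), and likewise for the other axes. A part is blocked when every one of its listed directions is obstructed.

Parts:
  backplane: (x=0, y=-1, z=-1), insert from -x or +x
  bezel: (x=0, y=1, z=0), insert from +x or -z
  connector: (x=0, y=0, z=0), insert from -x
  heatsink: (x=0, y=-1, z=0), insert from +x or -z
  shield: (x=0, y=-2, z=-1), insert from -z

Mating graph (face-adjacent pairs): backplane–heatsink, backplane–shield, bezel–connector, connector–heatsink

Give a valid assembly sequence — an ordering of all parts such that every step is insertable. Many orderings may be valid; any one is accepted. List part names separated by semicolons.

backplane; shield; heatsink; connector; bezel

1. backplane@(0, -1, -1) [-x clear] — {backplane}
2. shield@(0, -2, -1) [-z clear] — {backplane, shield}
3. heatsink@(0, -1, 0) [+x clear] — {backplane, heatsink, shield}
4. connector@(0, 0, 0) [-x clear] — {backplane, connector, heatsink, shield}
5. bezel@(0, 1, 0) [+x clear] — {backplane, bezel, connector, heatsink, shield}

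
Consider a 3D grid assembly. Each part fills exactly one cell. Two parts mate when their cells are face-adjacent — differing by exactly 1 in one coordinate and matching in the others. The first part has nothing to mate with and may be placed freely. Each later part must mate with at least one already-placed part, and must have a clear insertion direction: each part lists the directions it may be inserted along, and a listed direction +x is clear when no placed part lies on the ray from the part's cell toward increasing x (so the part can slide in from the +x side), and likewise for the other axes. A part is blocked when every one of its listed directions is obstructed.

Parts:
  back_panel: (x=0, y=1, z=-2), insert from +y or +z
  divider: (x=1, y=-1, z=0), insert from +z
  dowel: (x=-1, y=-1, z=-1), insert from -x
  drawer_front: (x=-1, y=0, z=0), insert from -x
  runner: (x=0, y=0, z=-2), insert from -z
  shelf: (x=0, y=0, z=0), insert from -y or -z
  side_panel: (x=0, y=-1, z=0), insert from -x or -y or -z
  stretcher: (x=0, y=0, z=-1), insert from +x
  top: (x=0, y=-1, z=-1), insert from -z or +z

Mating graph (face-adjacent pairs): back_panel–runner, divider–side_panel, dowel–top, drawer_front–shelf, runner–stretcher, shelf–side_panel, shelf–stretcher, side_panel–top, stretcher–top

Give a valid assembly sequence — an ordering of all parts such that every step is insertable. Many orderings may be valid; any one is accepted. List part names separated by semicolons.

drawer_front; shelf; side_panel; top; divider; stretcher; dowel; runner; back_panel

1. drawer_front@(-1, 0, 0) [-x clear] — {drawer_front}
2. shelf@(0, 0, 0) [-y clear] — {drawer_front, shelf}
3. side_panel@(0, -1, 0) [-x clear] — {drawer_front, shelf, side_panel}
4. top@(0, -1, -1) [-z clear] — {drawer_front, shelf, side_panel, top}
5. divider@(1, -1, 0) [+z clear] — {divider, drawer_front, shelf, side_panel, top}
6. stretcher@(0, 0, -1) [+x clear] — {divider, drawer_front, shelf, side_panel, stretcher, top}
7. dowel@(-1, -1, -1) [-x clear] — {divider, dowel, drawer_front, shelf, side_panel, stretcher, top}
8. runner@(0, 0, -2) [-z clear] — {divider, dowel, drawer_front, runner, shelf, side_panel, stretcher, top}
9. back_panel@(0, 1, -2) [+y clear] — {back_panel, divider, dowel, drawer_front, runner, shelf, side_panel, stretcher, top}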